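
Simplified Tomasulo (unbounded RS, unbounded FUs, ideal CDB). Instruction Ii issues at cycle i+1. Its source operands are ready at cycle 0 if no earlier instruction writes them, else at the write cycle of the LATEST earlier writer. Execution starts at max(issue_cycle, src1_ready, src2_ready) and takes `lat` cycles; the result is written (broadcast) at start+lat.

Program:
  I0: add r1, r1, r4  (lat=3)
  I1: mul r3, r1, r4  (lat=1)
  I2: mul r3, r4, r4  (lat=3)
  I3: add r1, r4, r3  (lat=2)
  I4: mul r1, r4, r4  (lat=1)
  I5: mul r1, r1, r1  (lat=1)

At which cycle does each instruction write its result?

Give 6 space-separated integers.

I0 add r1: issue@1 deps=(None,None) exec_start@1 write@4
I1 mul r3: issue@2 deps=(0,None) exec_start@4 write@5
I2 mul r3: issue@3 deps=(None,None) exec_start@3 write@6
I3 add r1: issue@4 deps=(None,2) exec_start@6 write@8
I4 mul r1: issue@5 deps=(None,None) exec_start@5 write@6
I5 mul r1: issue@6 deps=(4,4) exec_start@6 write@7

Answer: 4 5 6 8 6 7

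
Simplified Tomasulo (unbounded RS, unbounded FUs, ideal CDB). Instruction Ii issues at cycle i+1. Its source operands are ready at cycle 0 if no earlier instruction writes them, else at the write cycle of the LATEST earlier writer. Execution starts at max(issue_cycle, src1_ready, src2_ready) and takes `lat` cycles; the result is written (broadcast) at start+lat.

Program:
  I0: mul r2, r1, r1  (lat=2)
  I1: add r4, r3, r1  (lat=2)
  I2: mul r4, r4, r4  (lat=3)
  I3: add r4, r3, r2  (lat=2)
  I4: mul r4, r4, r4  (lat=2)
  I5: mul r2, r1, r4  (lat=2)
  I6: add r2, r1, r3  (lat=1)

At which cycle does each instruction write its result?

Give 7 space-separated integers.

Answer: 3 4 7 6 8 10 8

Derivation:
I0 mul r2: issue@1 deps=(None,None) exec_start@1 write@3
I1 add r4: issue@2 deps=(None,None) exec_start@2 write@4
I2 mul r4: issue@3 deps=(1,1) exec_start@4 write@7
I3 add r4: issue@4 deps=(None,0) exec_start@4 write@6
I4 mul r4: issue@5 deps=(3,3) exec_start@6 write@8
I5 mul r2: issue@6 deps=(None,4) exec_start@8 write@10
I6 add r2: issue@7 deps=(None,None) exec_start@7 write@8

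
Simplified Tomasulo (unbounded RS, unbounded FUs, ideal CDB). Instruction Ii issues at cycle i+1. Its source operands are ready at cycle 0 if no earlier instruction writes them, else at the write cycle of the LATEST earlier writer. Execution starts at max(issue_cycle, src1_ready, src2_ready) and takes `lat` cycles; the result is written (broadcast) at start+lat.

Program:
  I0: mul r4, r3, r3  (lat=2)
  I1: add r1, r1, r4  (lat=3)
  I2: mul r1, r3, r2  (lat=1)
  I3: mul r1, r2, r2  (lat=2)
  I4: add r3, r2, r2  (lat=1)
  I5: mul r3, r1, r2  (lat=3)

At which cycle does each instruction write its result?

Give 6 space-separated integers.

I0 mul r4: issue@1 deps=(None,None) exec_start@1 write@3
I1 add r1: issue@2 deps=(None,0) exec_start@3 write@6
I2 mul r1: issue@3 deps=(None,None) exec_start@3 write@4
I3 mul r1: issue@4 deps=(None,None) exec_start@4 write@6
I4 add r3: issue@5 deps=(None,None) exec_start@5 write@6
I5 mul r3: issue@6 deps=(3,None) exec_start@6 write@9

Answer: 3 6 4 6 6 9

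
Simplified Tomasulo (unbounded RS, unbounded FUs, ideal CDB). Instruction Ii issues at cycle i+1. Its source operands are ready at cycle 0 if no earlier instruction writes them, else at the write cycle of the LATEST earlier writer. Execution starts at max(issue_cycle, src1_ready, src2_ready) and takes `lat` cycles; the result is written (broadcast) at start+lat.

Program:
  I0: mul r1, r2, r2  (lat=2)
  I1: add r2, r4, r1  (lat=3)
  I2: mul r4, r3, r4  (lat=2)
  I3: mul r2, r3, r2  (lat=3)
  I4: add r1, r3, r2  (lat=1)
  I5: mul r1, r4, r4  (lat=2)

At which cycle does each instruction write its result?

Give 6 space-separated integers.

Answer: 3 6 5 9 10 8

Derivation:
I0 mul r1: issue@1 deps=(None,None) exec_start@1 write@3
I1 add r2: issue@2 deps=(None,0) exec_start@3 write@6
I2 mul r4: issue@3 deps=(None,None) exec_start@3 write@5
I3 mul r2: issue@4 deps=(None,1) exec_start@6 write@9
I4 add r1: issue@5 deps=(None,3) exec_start@9 write@10
I5 mul r1: issue@6 deps=(2,2) exec_start@6 write@8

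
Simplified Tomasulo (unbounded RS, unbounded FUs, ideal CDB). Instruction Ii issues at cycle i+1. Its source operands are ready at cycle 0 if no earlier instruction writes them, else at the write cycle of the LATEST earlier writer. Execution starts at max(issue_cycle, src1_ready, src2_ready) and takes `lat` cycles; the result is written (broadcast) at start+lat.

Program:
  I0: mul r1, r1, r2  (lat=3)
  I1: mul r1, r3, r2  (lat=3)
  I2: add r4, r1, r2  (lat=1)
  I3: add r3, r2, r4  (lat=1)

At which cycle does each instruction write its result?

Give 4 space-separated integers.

Answer: 4 5 6 7

Derivation:
I0 mul r1: issue@1 deps=(None,None) exec_start@1 write@4
I1 mul r1: issue@2 deps=(None,None) exec_start@2 write@5
I2 add r4: issue@3 deps=(1,None) exec_start@5 write@6
I3 add r3: issue@4 deps=(None,2) exec_start@6 write@7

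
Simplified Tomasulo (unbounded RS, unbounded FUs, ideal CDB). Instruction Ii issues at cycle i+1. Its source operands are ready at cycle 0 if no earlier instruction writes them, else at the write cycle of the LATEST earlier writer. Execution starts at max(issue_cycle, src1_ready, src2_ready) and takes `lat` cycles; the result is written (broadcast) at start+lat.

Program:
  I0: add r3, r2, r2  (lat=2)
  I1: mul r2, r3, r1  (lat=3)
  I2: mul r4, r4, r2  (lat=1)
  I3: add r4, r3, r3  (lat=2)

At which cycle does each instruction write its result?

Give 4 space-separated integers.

Answer: 3 6 7 6

Derivation:
I0 add r3: issue@1 deps=(None,None) exec_start@1 write@3
I1 mul r2: issue@2 deps=(0,None) exec_start@3 write@6
I2 mul r4: issue@3 deps=(None,1) exec_start@6 write@7
I3 add r4: issue@4 deps=(0,0) exec_start@4 write@6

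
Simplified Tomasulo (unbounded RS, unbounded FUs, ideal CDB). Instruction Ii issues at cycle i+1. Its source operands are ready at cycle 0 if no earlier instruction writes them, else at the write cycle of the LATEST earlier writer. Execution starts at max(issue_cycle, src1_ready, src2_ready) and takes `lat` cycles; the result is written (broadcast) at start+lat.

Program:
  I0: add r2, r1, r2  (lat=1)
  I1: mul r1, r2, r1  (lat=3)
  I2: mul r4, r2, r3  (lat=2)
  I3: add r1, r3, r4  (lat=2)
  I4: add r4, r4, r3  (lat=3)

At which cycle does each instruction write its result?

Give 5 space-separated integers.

I0 add r2: issue@1 deps=(None,None) exec_start@1 write@2
I1 mul r1: issue@2 deps=(0,None) exec_start@2 write@5
I2 mul r4: issue@3 deps=(0,None) exec_start@3 write@5
I3 add r1: issue@4 deps=(None,2) exec_start@5 write@7
I4 add r4: issue@5 deps=(2,None) exec_start@5 write@8

Answer: 2 5 5 7 8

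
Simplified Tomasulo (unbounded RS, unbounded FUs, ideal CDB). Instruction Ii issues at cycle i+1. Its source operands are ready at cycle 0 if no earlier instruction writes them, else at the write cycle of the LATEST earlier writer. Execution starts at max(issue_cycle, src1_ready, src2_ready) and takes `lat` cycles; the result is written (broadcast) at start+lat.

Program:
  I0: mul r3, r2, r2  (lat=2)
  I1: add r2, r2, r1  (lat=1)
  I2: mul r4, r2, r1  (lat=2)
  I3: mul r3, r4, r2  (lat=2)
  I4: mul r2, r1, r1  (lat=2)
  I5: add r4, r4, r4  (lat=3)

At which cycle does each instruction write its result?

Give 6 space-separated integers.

Answer: 3 3 5 7 7 9

Derivation:
I0 mul r3: issue@1 deps=(None,None) exec_start@1 write@3
I1 add r2: issue@2 deps=(None,None) exec_start@2 write@3
I2 mul r4: issue@3 deps=(1,None) exec_start@3 write@5
I3 mul r3: issue@4 deps=(2,1) exec_start@5 write@7
I4 mul r2: issue@5 deps=(None,None) exec_start@5 write@7
I5 add r4: issue@6 deps=(2,2) exec_start@6 write@9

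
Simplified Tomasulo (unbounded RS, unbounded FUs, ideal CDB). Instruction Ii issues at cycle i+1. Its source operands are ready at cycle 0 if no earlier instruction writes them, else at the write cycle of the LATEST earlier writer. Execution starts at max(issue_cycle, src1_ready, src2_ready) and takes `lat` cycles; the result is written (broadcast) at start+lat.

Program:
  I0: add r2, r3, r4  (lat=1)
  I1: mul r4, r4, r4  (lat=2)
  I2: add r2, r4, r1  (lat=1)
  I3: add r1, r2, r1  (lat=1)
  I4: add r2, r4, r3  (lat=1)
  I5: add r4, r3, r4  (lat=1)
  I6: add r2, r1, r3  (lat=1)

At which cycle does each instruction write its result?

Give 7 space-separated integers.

I0 add r2: issue@1 deps=(None,None) exec_start@1 write@2
I1 mul r4: issue@2 deps=(None,None) exec_start@2 write@4
I2 add r2: issue@3 deps=(1,None) exec_start@4 write@5
I3 add r1: issue@4 deps=(2,None) exec_start@5 write@6
I4 add r2: issue@5 deps=(1,None) exec_start@5 write@6
I5 add r4: issue@6 deps=(None,1) exec_start@6 write@7
I6 add r2: issue@7 deps=(3,None) exec_start@7 write@8

Answer: 2 4 5 6 6 7 8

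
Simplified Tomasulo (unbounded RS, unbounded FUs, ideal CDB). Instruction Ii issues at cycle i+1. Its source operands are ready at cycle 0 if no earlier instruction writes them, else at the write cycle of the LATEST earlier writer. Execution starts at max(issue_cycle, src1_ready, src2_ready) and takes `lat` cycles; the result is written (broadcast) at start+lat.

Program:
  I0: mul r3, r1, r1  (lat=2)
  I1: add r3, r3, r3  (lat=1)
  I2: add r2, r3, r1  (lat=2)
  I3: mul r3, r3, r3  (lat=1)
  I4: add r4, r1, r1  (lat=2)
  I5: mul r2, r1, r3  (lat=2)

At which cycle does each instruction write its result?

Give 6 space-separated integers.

Answer: 3 4 6 5 7 8

Derivation:
I0 mul r3: issue@1 deps=(None,None) exec_start@1 write@3
I1 add r3: issue@2 deps=(0,0) exec_start@3 write@4
I2 add r2: issue@3 deps=(1,None) exec_start@4 write@6
I3 mul r3: issue@4 deps=(1,1) exec_start@4 write@5
I4 add r4: issue@5 deps=(None,None) exec_start@5 write@7
I5 mul r2: issue@6 deps=(None,3) exec_start@6 write@8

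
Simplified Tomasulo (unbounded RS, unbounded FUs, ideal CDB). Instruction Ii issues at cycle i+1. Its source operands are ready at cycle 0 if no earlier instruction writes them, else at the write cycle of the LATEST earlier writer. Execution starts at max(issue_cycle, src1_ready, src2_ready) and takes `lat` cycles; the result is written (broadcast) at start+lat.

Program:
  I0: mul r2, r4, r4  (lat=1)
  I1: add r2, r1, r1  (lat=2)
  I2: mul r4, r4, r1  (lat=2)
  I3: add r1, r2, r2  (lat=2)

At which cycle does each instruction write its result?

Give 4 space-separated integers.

Answer: 2 4 5 6

Derivation:
I0 mul r2: issue@1 deps=(None,None) exec_start@1 write@2
I1 add r2: issue@2 deps=(None,None) exec_start@2 write@4
I2 mul r4: issue@3 deps=(None,None) exec_start@3 write@5
I3 add r1: issue@4 deps=(1,1) exec_start@4 write@6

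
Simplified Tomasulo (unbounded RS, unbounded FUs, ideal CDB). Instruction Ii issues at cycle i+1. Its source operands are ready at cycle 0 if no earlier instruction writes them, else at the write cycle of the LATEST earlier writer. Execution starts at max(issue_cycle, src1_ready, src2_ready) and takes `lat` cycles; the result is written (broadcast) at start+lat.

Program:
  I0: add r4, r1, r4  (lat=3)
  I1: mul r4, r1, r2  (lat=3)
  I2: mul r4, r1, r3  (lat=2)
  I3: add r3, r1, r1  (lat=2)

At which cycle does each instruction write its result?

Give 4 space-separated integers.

I0 add r4: issue@1 deps=(None,None) exec_start@1 write@4
I1 mul r4: issue@2 deps=(None,None) exec_start@2 write@5
I2 mul r4: issue@3 deps=(None,None) exec_start@3 write@5
I3 add r3: issue@4 deps=(None,None) exec_start@4 write@6

Answer: 4 5 5 6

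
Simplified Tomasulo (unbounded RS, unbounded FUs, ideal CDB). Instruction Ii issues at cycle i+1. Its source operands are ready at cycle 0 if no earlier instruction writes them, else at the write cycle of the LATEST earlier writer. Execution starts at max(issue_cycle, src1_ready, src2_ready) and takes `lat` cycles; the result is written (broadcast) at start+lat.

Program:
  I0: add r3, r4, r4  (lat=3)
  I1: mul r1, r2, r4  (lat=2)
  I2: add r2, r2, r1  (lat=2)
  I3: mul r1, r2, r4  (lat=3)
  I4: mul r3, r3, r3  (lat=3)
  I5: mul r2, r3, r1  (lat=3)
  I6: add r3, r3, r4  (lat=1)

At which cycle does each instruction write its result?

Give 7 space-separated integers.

I0 add r3: issue@1 deps=(None,None) exec_start@1 write@4
I1 mul r1: issue@2 deps=(None,None) exec_start@2 write@4
I2 add r2: issue@3 deps=(None,1) exec_start@4 write@6
I3 mul r1: issue@4 deps=(2,None) exec_start@6 write@9
I4 mul r3: issue@5 deps=(0,0) exec_start@5 write@8
I5 mul r2: issue@6 deps=(4,3) exec_start@9 write@12
I6 add r3: issue@7 deps=(4,None) exec_start@8 write@9

Answer: 4 4 6 9 8 12 9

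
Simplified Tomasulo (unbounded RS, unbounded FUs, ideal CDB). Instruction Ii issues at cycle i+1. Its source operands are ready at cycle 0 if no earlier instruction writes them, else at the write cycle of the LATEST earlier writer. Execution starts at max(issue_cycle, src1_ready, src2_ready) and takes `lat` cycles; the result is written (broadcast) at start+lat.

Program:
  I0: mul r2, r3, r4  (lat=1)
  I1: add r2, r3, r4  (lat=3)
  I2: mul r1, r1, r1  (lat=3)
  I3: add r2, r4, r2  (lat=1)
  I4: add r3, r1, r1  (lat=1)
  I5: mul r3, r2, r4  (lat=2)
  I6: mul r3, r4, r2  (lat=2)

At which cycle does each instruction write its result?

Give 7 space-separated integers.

Answer: 2 5 6 6 7 8 9

Derivation:
I0 mul r2: issue@1 deps=(None,None) exec_start@1 write@2
I1 add r2: issue@2 deps=(None,None) exec_start@2 write@5
I2 mul r1: issue@3 deps=(None,None) exec_start@3 write@6
I3 add r2: issue@4 deps=(None,1) exec_start@5 write@6
I4 add r3: issue@5 deps=(2,2) exec_start@6 write@7
I5 mul r3: issue@6 deps=(3,None) exec_start@6 write@8
I6 mul r3: issue@7 deps=(None,3) exec_start@7 write@9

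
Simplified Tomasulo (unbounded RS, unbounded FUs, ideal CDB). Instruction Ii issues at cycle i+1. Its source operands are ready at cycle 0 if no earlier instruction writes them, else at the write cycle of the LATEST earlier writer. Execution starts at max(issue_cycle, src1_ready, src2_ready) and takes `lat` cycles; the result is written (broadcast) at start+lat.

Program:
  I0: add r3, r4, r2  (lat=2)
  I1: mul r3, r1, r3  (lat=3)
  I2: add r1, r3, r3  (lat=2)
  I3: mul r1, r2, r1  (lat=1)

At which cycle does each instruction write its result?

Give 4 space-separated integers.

Answer: 3 6 8 9

Derivation:
I0 add r3: issue@1 deps=(None,None) exec_start@1 write@3
I1 mul r3: issue@2 deps=(None,0) exec_start@3 write@6
I2 add r1: issue@3 deps=(1,1) exec_start@6 write@8
I3 mul r1: issue@4 deps=(None,2) exec_start@8 write@9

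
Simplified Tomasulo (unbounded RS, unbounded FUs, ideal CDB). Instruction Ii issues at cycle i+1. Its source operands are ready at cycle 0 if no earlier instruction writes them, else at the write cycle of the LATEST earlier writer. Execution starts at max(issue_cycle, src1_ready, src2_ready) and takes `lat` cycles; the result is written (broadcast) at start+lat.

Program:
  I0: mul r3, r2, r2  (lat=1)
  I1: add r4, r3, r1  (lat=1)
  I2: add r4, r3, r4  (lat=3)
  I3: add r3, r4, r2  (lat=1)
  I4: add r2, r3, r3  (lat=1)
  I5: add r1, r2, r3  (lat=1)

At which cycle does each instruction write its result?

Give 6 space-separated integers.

Answer: 2 3 6 7 8 9

Derivation:
I0 mul r3: issue@1 deps=(None,None) exec_start@1 write@2
I1 add r4: issue@2 deps=(0,None) exec_start@2 write@3
I2 add r4: issue@3 deps=(0,1) exec_start@3 write@6
I3 add r3: issue@4 deps=(2,None) exec_start@6 write@7
I4 add r2: issue@5 deps=(3,3) exec_start@7 write@8
I5 add r1: issue@6 deps=(4,3) exec_start@8 write@9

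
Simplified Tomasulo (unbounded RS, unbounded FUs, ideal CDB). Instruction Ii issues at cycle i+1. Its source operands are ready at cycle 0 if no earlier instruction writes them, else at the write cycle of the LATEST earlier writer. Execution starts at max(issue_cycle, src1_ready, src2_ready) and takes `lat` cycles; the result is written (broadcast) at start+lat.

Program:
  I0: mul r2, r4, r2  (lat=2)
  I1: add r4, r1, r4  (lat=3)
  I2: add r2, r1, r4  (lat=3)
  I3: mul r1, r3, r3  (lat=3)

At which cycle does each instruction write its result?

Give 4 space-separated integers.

I0 mul r2: issue@1 deps=(None,None) exec_start@1 write@3
I1 add r4: issue@2 deps=(None,None) exec_start@2 write@5
I2 add r2: issue@3 deps=(None,1) exec_start@5 write@8
I3 mul r1: issue@4 deps=(None,None) exec_start@4 write@7

Answer: 3 5 8 7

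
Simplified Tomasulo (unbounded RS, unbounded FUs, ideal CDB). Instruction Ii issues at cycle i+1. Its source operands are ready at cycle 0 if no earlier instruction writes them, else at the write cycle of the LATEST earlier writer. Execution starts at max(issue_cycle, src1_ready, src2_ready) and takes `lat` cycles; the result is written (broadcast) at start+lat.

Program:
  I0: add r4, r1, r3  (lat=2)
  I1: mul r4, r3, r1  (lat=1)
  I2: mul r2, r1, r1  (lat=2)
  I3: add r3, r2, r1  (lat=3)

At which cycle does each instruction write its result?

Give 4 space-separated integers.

Answer: 3 3 5 8

Derivation:
I0 add r4: issue@1 deps=(None,None) exec_start@1 write@3
I1 mul r4: issue@2 deps=(None,None) exec_start@2 write@3
I2 mul r2: issue@3 deps=(None,None) exec_start@3 write@5
I3 add r3: issue@4 deps=(2,None) exec_start@5 write@8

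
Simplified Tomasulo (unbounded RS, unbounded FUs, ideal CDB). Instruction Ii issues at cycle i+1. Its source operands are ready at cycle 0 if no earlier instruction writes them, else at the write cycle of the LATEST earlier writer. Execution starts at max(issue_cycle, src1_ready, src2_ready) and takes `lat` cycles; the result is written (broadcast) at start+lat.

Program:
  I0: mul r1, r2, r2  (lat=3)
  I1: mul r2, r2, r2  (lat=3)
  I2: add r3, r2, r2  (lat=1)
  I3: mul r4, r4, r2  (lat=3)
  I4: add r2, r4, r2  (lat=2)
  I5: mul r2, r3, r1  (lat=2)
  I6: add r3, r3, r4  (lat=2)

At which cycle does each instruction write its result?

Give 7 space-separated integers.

Answer: 4 5 6 8 10 8 10

Derivation:
I0 mul r1: issue@1 deps=(None,None) exec_start@1 write@4
I1 mul r2: issue@2 deps=(None,None) exec_start@2 write@5
I2 add r3: issue@3 deps=(1,1) exec_start@5 write@6
I3 mul r4: issue@4 deps=(None,1) exec_start@5 write@8
I4 add r2: issue@5 deps=(3,1) exec_start@8 write@10
I5 mul r2: issue@6 deps=(2,0) exec_start@6 write@8
I6 add r3: issue@7 deps=(2,3) exec_start@8 write@10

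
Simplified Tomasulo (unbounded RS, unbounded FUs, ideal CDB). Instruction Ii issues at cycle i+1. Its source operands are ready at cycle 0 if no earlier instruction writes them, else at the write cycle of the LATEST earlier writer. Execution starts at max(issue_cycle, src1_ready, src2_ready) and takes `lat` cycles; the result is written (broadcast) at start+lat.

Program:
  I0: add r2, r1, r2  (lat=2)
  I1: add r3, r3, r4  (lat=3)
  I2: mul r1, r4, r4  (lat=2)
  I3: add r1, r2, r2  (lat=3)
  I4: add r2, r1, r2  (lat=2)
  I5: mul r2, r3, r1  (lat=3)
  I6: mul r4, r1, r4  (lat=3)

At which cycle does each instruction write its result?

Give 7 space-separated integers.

I0 add r2: issue@1 deps=(None,None) exec_start@1 write@3
I1 add r3: issue@2 deps=(None,None) exec_start@2 write@5
I2 mul r1: issue@3 deps=(None,None) exec_start@3 write@5
I3 add r1: issue@4 deps=(0,0) exec_start@4 write@7
I4 add r2: issue@5 deps=(3,0) exec_start@7 write@9
I5 mul r2: issue@6 deps=(1,3) exec_start@7 write@10
I6 mul r4: issue@7 deps=(3,None) exec_start@7 write@10

Answer: 3 5 5 7 9 10 10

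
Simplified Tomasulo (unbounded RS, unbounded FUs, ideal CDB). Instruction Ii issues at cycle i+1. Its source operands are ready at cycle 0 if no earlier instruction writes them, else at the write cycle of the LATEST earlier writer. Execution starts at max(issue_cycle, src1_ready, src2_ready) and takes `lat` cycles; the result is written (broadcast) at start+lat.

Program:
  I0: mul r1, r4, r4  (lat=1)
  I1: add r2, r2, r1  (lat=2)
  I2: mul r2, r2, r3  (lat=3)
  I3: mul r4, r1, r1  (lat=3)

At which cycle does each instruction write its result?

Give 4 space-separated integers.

Answer: 2 4 7 7

Derivation:
I0 mul r1: issue@1 deps=(None,None) exec_start@1 write@2
I1 add r2: issue@2 deps=(None,0) exec_start@2 write@4
I2 mul r2: issue@3 deps=(1,None) exec_start@4 write@7
I3 mul r4: issue@4 deps=(0,0) exec_start@4 write@7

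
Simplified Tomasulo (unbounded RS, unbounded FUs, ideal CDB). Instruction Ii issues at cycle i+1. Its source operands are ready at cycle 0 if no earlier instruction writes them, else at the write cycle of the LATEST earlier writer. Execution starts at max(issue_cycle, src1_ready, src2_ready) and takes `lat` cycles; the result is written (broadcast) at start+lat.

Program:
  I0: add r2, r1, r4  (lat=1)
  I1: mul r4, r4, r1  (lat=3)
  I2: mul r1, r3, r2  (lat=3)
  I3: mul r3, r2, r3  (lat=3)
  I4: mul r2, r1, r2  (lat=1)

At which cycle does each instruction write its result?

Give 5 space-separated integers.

I0 add r2: issue@1 deps=(None,None) exec_start@1 write@2
I1 mul r4: issue@2 deps=(None,None) exec_start@2 write@5
I2 mul r1: issue@3 deps=(None,0) exec_start@3 write@6
I3 mul r3: issue@4 deps=(0,None) exec_start@4 write@7
I4 mul r2: issue@5 deps=(2,0) exec_start@6 write@7

Answer: 2 5 6 7 7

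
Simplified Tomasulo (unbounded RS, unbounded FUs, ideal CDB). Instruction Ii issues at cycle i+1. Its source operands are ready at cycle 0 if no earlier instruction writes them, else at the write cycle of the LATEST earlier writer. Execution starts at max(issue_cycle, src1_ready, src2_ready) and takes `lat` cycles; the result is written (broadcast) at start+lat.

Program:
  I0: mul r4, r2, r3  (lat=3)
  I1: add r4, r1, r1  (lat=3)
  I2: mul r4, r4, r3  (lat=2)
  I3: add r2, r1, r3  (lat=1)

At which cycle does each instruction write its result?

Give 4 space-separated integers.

Answer: 4 5 7 5

Derivation:
I0 mul r4: issue@1 deps=(None,None) exec_start@1 write@4
I1 add r4: issue@2 deps=(None,None) exec_start@2 write@5
I2 mul r4: issue@3 deps=(1,None) exec_start@5 write@7
I3 add r2: issue@4 deps=(None,None) exec_start@4 write@5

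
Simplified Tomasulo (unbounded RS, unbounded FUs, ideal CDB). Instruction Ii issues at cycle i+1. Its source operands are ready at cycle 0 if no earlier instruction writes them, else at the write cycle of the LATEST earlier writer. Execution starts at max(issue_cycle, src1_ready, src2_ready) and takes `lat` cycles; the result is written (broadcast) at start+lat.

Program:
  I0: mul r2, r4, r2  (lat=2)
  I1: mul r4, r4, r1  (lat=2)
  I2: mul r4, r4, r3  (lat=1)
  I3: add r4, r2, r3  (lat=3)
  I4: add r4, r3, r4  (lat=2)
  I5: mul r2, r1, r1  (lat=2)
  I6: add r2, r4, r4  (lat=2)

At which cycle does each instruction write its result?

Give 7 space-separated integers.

I0 mul r2: issue@1 deps=(None,None) exec_start@1 write@3
I1 mul r4: issue@2 deps=(None,None) exec_start@2 write@4
I2 mul r4: issue@3 deps=(1,None) exec_start@4 write@5
I3 add r4: issue@4 deps=(0,None) exec_start@4 write@7
I4 add r4: issue@5 deps=(None,3) exec_start@7 write@9
I5 mul r2: issue@6 deps=(None,None) exec_start@6 write@8
I6 add r2: issue@7 deps=(4,4) exec_start@9 write@11

Answer: 3 4 5 7 9 8 11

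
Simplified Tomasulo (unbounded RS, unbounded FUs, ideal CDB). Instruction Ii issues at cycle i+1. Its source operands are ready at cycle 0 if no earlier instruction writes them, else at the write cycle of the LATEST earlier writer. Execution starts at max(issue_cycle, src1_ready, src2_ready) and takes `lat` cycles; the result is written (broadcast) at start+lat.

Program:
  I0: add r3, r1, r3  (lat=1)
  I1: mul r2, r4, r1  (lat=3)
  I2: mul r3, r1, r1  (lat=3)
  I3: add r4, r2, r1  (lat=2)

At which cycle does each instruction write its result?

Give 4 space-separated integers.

Answer: 2 5 6 7

Derivation:
I0 add r3: issue@1 deps=(None,None) exec_start@1 write@2
I1 mul r2: issue@2 deps=(None,None) exec_start@2 write@5
I2 mul r3: issue@3 deps=(None,None) exec_start@3 write@6
I3 add r4: issue@4 deps=(1,None) exec_start@5 write@7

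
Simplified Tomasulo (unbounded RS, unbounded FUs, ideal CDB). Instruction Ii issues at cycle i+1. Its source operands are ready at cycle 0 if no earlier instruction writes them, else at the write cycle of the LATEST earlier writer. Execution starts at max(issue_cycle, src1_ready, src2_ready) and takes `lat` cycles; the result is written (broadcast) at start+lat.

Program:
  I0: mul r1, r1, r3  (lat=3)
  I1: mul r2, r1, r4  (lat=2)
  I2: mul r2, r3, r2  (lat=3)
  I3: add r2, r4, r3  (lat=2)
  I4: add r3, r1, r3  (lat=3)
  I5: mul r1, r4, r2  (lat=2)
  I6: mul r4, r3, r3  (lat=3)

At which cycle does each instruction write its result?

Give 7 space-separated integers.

Answer: 4 6 9 6 8 8 11

Derivation:
I0 mul r1: issue@1 deps=(None,None) exec_start@1 write@4
I1 mul r2: issue@2 deps=(0,None) exec_start@4 write@6
I2 mul r2: issue@3 deps=(None,1) exec_start@6 write@9
I3 add r2: issue@4 deps=(None,None) exec_start@4 write@6
I4 add r3: issue@5 deps=(0,None) exec_start@5 write@8
I5 mul r1: issue@6 deps=(None,3) exec_start@6 write@8
I6 mul r4: issue@7 deps=(4,4) exec_start@8 write@11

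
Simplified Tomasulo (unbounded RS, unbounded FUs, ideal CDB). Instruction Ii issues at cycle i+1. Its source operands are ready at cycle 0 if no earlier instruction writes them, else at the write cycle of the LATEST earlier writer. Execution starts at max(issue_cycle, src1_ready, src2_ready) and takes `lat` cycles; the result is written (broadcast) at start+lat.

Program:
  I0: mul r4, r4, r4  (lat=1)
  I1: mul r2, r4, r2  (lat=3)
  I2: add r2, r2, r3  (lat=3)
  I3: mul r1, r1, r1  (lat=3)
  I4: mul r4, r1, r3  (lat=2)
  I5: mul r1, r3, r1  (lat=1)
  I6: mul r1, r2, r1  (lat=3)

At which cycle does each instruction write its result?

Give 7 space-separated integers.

I0 mul r4: issue@1 deps=(None,None) exec_start@1 write@2
I1 mul r2: issue@2 deps=(0,None) exec_start@2 write@5
I2 add r2: issue@3 deps=(1,None) exec_start@5 write@8
I3 mul r1: issue@4 deps=(None,None) exec_start@4 write@7
I4 mul r4: issue@5 deps=(3,None) exec_start@7 write@9
I5 mul r1: issue@6 deps=(None,3) exec_start@7 write@8
I6 mul r1: issue@7 deps=(2,5) exec_start@8 write@11

Answer: 2 5 8 7 9 8 11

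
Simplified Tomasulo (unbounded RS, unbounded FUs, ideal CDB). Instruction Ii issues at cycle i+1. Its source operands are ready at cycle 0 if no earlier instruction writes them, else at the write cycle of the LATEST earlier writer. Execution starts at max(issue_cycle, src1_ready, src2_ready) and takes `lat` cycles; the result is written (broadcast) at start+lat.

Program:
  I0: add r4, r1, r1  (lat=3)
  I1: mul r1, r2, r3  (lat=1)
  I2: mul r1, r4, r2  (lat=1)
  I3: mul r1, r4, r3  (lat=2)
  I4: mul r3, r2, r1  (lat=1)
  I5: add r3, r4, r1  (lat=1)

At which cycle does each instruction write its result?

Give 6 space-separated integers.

I0 add r4: issue@1 deps=(None,None) exec_start@1 write@4
I1 mul r1: issue@2 deps=(None,None) exec_start@2 write@3
I2 mul r1: issue@3 deps=(0,None) exec_start@4 write@5
I3 mul r1: issue@4 deps=(0,None) exec_start@4 write@6
I4 mul r3: issue@5 deps=(None,3) exec_start@6 write@7
I5 add r3: issue@6 deps=(0,3) exec_start@6 write@7

Answer: 4 3 5 6 7 7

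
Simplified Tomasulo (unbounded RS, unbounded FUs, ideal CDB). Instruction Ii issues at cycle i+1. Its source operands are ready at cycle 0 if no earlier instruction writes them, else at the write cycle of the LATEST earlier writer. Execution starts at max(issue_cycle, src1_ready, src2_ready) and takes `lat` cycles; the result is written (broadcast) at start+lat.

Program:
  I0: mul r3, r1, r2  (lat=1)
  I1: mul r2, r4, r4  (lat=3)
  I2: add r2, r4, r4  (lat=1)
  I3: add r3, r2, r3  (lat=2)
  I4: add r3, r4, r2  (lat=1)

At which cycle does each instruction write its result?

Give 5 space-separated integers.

I0 mul r3: issue@1 deps=(None,None) exec_start@1 write@2
I1 mul r2: issue@2 deps=(None,None) exec_start@2 write@5
I2 add r2: issue@3 deps=(None,None) exec_start@3 write@4
I3 add r3: issue@4 deps=(2,0) exec_start@4 write@6
I4 add r3: issue@5 deps=(None,2) exec_start@5 write@6

Answer: 2 5 4 6 6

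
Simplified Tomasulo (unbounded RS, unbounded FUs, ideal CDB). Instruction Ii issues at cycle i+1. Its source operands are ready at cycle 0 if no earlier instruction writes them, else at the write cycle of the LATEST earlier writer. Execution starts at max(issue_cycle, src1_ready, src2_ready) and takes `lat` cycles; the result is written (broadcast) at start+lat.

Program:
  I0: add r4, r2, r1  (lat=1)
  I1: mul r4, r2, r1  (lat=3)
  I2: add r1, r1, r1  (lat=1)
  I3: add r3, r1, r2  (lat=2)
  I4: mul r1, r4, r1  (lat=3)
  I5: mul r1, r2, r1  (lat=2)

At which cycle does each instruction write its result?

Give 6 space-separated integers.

Answer: 2 5 4 6 8 10

Derivation:
I0 add r4: issue@1 deps=(None,None) exec_start@1 write@2
I1 mul r4: issue@2 deps=(None,None) exec_start@2 write@5
I2 add r1: issue@3 deps=(None,None) exec_start@3 write@4
I3 add r3: issue@4 deps=(2,None) exec_start@4 write@6
I4 mul r1: issue@5 deps=(1,2) exec_start@5 write@8
I5 mul r1: issue@6 deps=(None,4) exec_start@8 write@10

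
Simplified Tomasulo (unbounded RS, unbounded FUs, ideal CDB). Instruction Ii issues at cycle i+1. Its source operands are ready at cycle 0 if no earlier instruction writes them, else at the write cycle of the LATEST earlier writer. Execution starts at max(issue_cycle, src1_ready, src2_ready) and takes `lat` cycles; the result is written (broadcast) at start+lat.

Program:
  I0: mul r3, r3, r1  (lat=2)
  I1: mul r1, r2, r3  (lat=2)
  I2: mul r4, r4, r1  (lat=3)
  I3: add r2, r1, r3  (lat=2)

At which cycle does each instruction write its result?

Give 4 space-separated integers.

Answer: 3 5 8 7

Derivation:
I0 mul r3: issue@1 deps=(None,None) exec_start@1 write@3
I1 mul r1: issue@2 deps=(None,0) exec_start@3 write@5
I2 mul r4: issue@3 deps=(None,1) exec_start@5 write@8
I3 add r2: issue@4 deps=(1,0) exec_start@5 write@7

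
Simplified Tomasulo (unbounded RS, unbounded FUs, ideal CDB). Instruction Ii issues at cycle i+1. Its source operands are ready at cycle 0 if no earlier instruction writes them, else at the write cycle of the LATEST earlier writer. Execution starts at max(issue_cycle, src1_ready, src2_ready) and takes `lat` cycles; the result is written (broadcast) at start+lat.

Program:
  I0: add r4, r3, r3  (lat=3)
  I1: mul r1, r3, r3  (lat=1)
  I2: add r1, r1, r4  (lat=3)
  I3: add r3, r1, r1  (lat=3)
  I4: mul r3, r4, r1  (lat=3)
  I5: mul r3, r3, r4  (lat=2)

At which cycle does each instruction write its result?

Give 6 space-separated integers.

I0 add r4: issue@1 deps=(None,None) exec_start@1 write@4
I1 mul r1: issue@2 deps=(None,None) exec_start@2 write@3
I2 add r1: issue@3 deps=(1,0) exec_start@4 write@7
I3 add r3: issue@4 deps=(2,2) exec_start@7 write@10
I4 mul r3: issue@5 deps=(0,2) exec_start@7 write@10
I5 mul r3: issue@6 deps=(4,0) exec_start@10 write@12

Answer: 4 3 7 10 10 12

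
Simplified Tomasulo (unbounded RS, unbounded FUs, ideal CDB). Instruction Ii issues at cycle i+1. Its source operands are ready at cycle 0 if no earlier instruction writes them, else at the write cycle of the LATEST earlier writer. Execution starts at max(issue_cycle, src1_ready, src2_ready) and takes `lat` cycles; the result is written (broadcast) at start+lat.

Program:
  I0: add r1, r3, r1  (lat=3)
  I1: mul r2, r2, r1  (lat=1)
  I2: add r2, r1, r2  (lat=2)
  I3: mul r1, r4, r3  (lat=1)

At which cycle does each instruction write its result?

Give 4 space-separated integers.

I0 add r1: issue@1 deps=(None,None) exec_start@1 write@4
I1 mul r2: issue@2 deps=(None,0) exec_start@4 write@5
I2 add r2: issue@3 deps=(0,1) exec_start@5 write@7
I3 mul r1: issue@4 deps=(None,None) exec_start@4 write@5

Answer: 4 5 7 5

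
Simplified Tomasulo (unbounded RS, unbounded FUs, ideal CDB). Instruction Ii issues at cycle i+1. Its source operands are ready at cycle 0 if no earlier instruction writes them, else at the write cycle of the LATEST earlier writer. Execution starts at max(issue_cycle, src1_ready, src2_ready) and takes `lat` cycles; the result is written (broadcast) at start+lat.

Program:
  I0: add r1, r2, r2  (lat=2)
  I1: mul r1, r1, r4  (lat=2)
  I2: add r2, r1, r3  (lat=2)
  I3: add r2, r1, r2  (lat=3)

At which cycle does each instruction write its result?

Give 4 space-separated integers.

Answer: 3 5 7 10

Derivation:
I0 add r1: issue@1 deps=(None,None) exec_start@1 write@3
I1 mul r1: issue@2 deps=(0,None) exec_start@3 write@5
I2 add r2: issue@3 deps=(1,None) exec_start@5 write@7
I3 add r2: issue@4 deps=(1,2) exec_start@7 write@10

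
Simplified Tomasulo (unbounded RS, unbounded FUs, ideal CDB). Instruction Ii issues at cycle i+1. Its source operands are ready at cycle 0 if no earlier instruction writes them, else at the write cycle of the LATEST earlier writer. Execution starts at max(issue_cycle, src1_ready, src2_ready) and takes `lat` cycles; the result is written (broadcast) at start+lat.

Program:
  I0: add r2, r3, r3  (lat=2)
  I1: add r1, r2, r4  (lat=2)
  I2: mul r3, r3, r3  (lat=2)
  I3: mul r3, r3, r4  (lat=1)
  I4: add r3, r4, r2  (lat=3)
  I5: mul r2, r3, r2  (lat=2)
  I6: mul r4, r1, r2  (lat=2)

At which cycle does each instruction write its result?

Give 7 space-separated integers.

Answer: 3 5 5 6 8 10 12

Derivation:
I0 add r2: issue@1 deps=(None,None) exec_start@1 write@3
I1 add r1: issue@2 deps=(0,None) exec_start@3 write@5
I2 mul r3: issue@3 deps=(None,None) exec_start@3 write@5
I3 mul r3: issue@4 deps=(2,None) exec_start@5 write@6
I4 add r3: issue@5 deps=(None,0) exec_start@5 write@8
I5 mul r2: issue@6 deps=(4,0) exec_start@8 write@10
I6 mul r4: issue@7 deps=(1,5) exec_start@10 write@12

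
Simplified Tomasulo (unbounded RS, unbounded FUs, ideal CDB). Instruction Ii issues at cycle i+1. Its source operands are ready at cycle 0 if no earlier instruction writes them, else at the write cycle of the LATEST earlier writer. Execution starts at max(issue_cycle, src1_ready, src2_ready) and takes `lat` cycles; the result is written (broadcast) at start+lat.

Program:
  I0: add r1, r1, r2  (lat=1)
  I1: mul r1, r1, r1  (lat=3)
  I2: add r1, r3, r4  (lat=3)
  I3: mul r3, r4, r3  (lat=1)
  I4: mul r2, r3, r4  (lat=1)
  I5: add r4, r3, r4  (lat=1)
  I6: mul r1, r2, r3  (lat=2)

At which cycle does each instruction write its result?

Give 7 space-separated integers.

Answer: 2 5 6 5 6 7 9

Derivation:
I0 add r1: issue@1 deps=(None,None) exec_start@1 write@2
I1 mul r1: issue@2 deps=(0,0) exec_start@2 write@5
I2 add r1: issue@3 deps=(None,None) exec_start@3 write@6
I3 mul r3: issue@4 deps=(None,None) exec_start@4 write@5
I4 mul r2: issue@5 deps=(3,None) exec_start@5 write@6
I5 add r4: issue@6 deps=(3,None) exec_start@6 write@7
I6 mul r1: issue@7 deps=(4,3) exec_start@7 write@9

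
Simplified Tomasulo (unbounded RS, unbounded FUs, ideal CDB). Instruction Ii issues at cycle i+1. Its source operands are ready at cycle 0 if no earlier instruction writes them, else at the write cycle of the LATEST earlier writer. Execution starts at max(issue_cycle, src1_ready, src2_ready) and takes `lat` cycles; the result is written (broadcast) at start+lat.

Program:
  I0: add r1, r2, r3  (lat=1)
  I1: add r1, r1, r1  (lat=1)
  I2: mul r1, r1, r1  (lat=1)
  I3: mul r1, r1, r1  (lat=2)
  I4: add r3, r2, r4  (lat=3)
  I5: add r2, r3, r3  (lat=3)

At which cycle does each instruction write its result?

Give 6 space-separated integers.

Answer: 2 3 4 6 8 11

Derivation:
I0 add r1: issue@1 deps=(None,None) exec_start@1 write@2
I1 add r1: issue@2 deps=(0,0) exec_start@2 write@3
I2 mul r1: issue@3 deps=(1,1) exec_start@3 write@4
I3 mul r1: issue@4 deps=(2,2) exec_start@4 write@6
I4 add r3: issue@5 deps=(None,None) exec_start@5 write@8
I5 add r2: issue@6 deps=(4,4) exec_start@8 write@11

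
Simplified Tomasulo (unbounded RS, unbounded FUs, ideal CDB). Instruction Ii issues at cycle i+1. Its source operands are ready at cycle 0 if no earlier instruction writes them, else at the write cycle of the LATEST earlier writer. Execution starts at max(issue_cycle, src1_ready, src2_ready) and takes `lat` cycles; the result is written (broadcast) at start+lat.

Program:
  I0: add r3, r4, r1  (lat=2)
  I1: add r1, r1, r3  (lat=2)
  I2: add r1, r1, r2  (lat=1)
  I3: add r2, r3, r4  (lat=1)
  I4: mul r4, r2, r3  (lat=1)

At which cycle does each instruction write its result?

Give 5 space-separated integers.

I0 add r3: issue@1 deps=(None,None) exec_start@1 write@3
I1 add r1: issue@2 deps=(None,0) exec_start@3 write@5
I2 add r1: issue@3 deps=(1,None) exec_start@5 write@6
I3 add r2: issue@4 deps=(0,None) exec_start@4 write@5
I4 mul r4: issue@5 deps=(3,0) exec_start@5 write@6

Answer: 3 5 6 5 6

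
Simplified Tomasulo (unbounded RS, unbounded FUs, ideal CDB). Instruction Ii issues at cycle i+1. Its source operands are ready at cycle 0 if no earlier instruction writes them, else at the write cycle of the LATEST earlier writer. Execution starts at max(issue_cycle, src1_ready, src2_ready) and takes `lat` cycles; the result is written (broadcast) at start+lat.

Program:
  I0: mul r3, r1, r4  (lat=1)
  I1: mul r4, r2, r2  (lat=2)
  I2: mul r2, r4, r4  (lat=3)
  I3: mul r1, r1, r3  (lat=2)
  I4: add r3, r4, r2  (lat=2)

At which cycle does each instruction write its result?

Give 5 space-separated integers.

I0 mul r3: issue@1 deps=(None,None) exec_start@1 write@2
I1 mul r4: issue@2 deps=(None,None) exec_start@2 write@4
I2 mul r2: issue@3 deps=(1,1) exec_start@4 write@7
I3 mul r1: issue@4 deps=(None,0) exec_start@4 write@6
I4 add r3: issue@5 deps=(1,2) exec_start@7 write@9

Answer: 2 4 7 6 9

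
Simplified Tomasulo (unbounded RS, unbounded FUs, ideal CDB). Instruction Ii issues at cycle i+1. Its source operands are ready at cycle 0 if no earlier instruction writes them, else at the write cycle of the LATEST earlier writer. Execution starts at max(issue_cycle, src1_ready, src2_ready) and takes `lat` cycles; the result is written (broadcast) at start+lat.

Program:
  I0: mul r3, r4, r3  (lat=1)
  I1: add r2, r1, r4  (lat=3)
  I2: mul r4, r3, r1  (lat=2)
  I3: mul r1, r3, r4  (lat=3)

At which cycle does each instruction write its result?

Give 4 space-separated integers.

I0 mul r3: issue@1 deps=(None,None) exec_start@1 write@2
I1 add r2: issue@2 deps=(None,None) exec_start@2 write@5
I2 mul r4: issue@3 deps=(0,None) exec_start@3 write@5
I3 mul r1: issue@4 deps=(0,2) exec_start@5 write@8

Answer: 2 5 5 8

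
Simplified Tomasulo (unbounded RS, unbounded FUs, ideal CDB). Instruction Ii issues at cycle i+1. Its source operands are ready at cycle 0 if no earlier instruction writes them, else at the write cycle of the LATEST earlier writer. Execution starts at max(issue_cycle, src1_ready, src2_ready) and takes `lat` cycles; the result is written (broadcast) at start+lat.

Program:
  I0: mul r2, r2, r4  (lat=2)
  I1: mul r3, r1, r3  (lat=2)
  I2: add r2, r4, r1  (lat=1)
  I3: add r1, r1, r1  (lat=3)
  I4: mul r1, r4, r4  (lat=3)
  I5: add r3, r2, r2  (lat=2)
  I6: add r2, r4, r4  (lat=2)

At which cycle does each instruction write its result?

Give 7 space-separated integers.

I0 mul r2: issue@1 deps=(None,None) exec_start@1 write@3
I1 mul r3: issue@2 deps=(None,None) exec_start@2 write@4
I2 add r2: issue@3 deps=(None,None) exec_start@3 write@4
I3 add r1: issue@4 deps=(None,None) exec_start@4 write@7
I4 mul r1: issue@5 deps=(None,None) exec_start@5 write@8
I5 add r3: issue@6 deps=(2,2) exec_start@6 write@8
I6 add r2: issue@7 deps=(None,None) exec_start@7 write@9

Answer: 3 4 4 7 8 8 9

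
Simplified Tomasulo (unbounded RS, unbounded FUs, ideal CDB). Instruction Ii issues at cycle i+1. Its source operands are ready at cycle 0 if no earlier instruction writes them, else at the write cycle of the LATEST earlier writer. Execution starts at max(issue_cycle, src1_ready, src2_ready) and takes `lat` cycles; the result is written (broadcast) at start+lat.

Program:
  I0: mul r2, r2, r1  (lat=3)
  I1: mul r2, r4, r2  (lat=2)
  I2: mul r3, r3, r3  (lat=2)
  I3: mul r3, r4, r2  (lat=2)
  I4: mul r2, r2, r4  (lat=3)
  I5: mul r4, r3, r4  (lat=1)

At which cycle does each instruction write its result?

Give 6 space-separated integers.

I0 mul r2: issue@1 deps=(None,None) exec_start@1 write@4
I1 mul r2: issue@2 deps=(None,0) exec_start@4 write@6
I2 mul r3: issue@3 deps=(None,None) exec_start@3 write@5
I3 mul r3: issue@4 deps=(None,1) exec_start@6 write@8
I4 mul r2: issue@5 deps=(1,None) exec_start@6 write@9
I5 mul r4: issue@6 deps=(3,None) exec_start@8 write@9

Answer: 4 6 5 8 9 9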